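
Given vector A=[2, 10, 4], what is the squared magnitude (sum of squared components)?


|A|^2 = sum of squared components
A[0]^2 = 2^2 = 4
A[1]^2 = 10^2 = 100
A[2]^2 = 4^2 = 16
Sum = 4 + 100 + 16 = 120

120


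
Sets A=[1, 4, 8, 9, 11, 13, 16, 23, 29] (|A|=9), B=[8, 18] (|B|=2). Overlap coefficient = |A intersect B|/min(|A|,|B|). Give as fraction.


A intersect B = [8]
|A intersect B| = 1
min(|A|, |B|) = min(9, 2) = 2
Overlap = 1 / 2 = 1/2

1/2


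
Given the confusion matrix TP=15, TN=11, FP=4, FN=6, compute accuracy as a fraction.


Accuracy = (TP + TN) / (TP + TN + FP + FN)
TP + TN = 15 + 11 = 26
Total = 15 + 11 + 4 + 6 = 36
Accuracy = 26 / 36 = 13/18

13/18


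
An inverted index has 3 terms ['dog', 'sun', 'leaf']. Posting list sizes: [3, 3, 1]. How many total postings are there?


Summing posting list sizes:
'dog': 3 postings
'sun': 3 postings
'leaf': 1 postings
Total = 3 + 3 + 1 = 7

7


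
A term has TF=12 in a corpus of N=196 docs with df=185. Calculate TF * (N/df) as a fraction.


TF * (N/df)
= 12 * (196/185)
= 12 * 196/185
= 2352/185

2352/185


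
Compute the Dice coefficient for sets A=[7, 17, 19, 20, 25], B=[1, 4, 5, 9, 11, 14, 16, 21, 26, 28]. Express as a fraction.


A intersect B = []
|A intersect B| = 0
|A| = 5, |B| = 10
Dice = 2*0 / (5+10)
= 0 / 15 = 0

0


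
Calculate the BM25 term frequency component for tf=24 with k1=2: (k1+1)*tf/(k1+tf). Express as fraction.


BM25 TF component = (k1+1)*tf / (k1+tf)
k1 = 2, tf = 24
Numerator = (2+1)*24 = 72
Denominator = 2 + 24 = 26
= 72/26 = 36/13

36/13


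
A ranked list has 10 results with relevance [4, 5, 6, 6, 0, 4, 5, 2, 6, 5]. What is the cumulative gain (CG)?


Cumulative Gain = sum of relevance scores
Position 1: rel=4, running sum=4
Position 2: rel=5, running sum=9
Position 3: rel=6, running sum=15
Position 4: rel=6, running sum=21
Position 5: rel=0, running sum=21
Position 6: rel=4, running sum=25
Position 7: rel=5, running sum=30
Position 8: rel=2, running sum=32
Position 9: rel=6, running sum=38
Position 10: rel=5, running sum=43
CG = 43

43


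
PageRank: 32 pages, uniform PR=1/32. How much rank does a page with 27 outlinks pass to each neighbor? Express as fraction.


Initial PR = 1/32 = 1/32
Outlinks = 27
Contribution per link = PR / outlinks
= 1/32 / 27
= 1/864

1/864


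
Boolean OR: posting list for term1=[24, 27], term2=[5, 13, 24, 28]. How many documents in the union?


Boolean OR: find union of posting lists
term1 docs: [24, 27]
term2 docs: [5, 13, 24, 28]
Union: [5, 13, 24, 27, 28]
|union| = 5

5


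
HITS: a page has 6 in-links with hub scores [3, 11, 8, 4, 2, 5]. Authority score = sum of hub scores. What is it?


Authority = sum of hub scores of in-linkers
In-link 1: hub score = 3
In-link 2: hub score = 11
In-link 3: hub score = 8
In-link 4: hub score = 4
In-link 5: hub score = 2
In-link 6: hub score = 5
Authority = 3 + 11 + 8 + 4 + 2 + 5 = 33

33


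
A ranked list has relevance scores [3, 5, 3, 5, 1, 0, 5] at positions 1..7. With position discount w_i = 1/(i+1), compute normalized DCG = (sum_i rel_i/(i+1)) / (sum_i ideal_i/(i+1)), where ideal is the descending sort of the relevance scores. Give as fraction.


Position discount weights w_i = 1/(i+1) for i=1..7:
Weights = [1/2, 1/3, 1/4, 1/5, 1/6, 1/7, 1/8]
Actual relevance: [3, 5, 3, 5, 1, 0, 5]
DCG = 3/2 + 5/3 + 3/4 + 5/5 + 1/6 + 0/7 + 5/8 = 137/24
Ideal relevance (sorted desc): [5, 5, 5, 3, 3, 1, 0]
Ideal DCG = 5/2 + 5/3 + 5/4 + 3/5 + 3/6 + 1/7 + 0/8 = 2797/420
nDCG = DCG / ideal_DCG = 137/24 / 2797/420 = 4795/5594

4795/5594


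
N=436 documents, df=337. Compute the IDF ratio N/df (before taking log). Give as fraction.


IDF ratio = N / df
= 436 / 337
= 436/337

436/337


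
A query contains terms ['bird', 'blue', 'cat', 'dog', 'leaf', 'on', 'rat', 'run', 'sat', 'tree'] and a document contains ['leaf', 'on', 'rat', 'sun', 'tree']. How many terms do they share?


Query terms: ['bird', 'blue', 'cat', 'dog', 'leaf', 'on', 'rat', 'run', 'sat', 'tree']
Document terms: ['leaf', 'on', 'rat', 'sun', 'tree']
Common terms: ['leaf', 'on', 'rat', 'tree']
Overlap count = 4

4


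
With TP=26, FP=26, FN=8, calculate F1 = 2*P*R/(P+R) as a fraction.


F1 = 2 * P * R / (P + R)
P = TP/(TP+FP) = 26/52 = 1/2
R = TP/(TP+FN) = 26/34 = 13/17
2 * P * R = 2 * 1/2 * 13/17 = 13/17
P + R = 1/2 + 13/17 = 43/34
F1 = 13/17 / 43/34 = 26/43

26/43


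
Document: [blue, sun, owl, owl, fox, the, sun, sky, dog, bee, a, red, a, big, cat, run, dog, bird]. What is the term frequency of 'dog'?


Document has 18 words
Scanning for 'dog':
Found at positions: [8, 16]
Count = 2

2


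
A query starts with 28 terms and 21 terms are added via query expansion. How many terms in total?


Original terms: 28
Expansion terms: 21
Total = 28 + 21 = 49

49


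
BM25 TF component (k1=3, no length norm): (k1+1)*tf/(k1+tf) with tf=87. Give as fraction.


BM25 TF component = (k1+1)*tf / (k1+tf)
k1 = 3, tf = 87
Numerator = (3+1)*87 = 348
Denominator = 3 + 87 = 90
= 348/90 = 58/15

58/15


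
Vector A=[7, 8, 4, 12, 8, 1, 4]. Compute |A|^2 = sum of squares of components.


|A|^2 = sum of squared components
A[0]^2 = 7^2 = 49
A[1]^2 = 8^2 = 64
A[2]^2 = 4^2 = 16
A[3]^2 = 12^2 = 144
A[4]^2 = 8^2 = 64
A[5]^2 = 1^2 = 1
A[6]^2 = 4^2 = 16
Sum = 49 + 64 + 16 + 144 + 64 + 1 + 16 = 354

354


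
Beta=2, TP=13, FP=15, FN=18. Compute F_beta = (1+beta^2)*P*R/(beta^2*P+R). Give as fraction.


P = TP/(TP+FP) = 13/28 = 13/28
R = TP/(TP+FN) = 13/31 = 13/31
beta^2 = 2^2 = 4
(1 + beta^2) = 5
Numerator = (1+beta^2)*P*R = 845/868
Denominator = beta^2*P + R = 13/7 + 13/31 = 494/217
F_beta = 65/152

65/152


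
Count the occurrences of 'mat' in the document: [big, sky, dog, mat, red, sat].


Document has 6 words
Scanning for 'mat':
Found at positions: [3]
Count = 1

1


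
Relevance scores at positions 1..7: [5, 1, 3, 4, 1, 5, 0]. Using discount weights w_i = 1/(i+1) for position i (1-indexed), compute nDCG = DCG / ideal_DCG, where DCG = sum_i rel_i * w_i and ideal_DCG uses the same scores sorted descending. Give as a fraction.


Position discount weights w_i = 1/(i+1) for i=1..7:
Weights = [1/2, 1/3, 1/4, 1/5, 1/6, 1/7, 1/8]
Actual relevance: [5, 1, 3, 4, 1, 5, 0]
DCG = 5/2 + 1/3 + 3/4 + 4/5 + 1/6 + 5/7 + 0/8 = 737/140
Ideal relevance (sorted desc): [5, 5, 4, 3, 1, 1, 0]
Ideal DCG = 5/2 + 5/3 + 4/4 + 3/5 + 1/6 + 1/7 + 0/8 = 638/105
nDCG = DCG / ideal_DCG = 737/140 / 638/105 = 201/232

201/232


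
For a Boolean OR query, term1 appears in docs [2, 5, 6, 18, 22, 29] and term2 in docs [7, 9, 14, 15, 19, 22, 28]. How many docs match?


Boolean OR: find union of posting lists
term1 docs: [2, 5, 6, 18, 22, 29]
term2 docs: [7, 9, 14, 15, 19, 22, 28]
Union: [2, 5, 6, 7, 9, 14, 15, 18, 19, 22, 28, 29]
|union| = 12

12


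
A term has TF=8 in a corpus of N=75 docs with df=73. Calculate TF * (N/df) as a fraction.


TF * (N/df)
= 8 * (75/73)
= 8 * 75/73
= 600/73

600/73


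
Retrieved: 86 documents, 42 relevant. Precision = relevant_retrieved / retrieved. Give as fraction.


Precision = relevant_retrieved / total_retrieved
= 42 / 86
= 42 / (42 + 44)
= 21/43

21/43


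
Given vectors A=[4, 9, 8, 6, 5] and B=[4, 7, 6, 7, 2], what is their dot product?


Dot product = sum of element-wise products
A[0]*B[0] = 4*4 = 16
A[1]*B[1] = 9*7 = 63
A[2]*B[2] = 8*6 = 48
A[3]*B[3] = 6*7 = 42
A[4]*B[4] = 5*2 = 10
Sum = 16 + 63 + 48 + 42 + 10 = 179

179


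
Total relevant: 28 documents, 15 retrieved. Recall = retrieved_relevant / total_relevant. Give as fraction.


Recall = retrieved_relevant / total_relevant
= 15 / 28
= 15 / (15 + 13)
= 15/28

15/28


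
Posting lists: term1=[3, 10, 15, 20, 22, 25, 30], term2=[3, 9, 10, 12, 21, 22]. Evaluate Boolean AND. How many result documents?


Boolean AND: find intersection of posting lists
term1 docs: [3, 10, 15, 20, 22, 25, 30]
term2 docs: [3, 9, 10, 12, 21, 22]
Intersection: [3, 10, 22]
|intersection| = 3

3


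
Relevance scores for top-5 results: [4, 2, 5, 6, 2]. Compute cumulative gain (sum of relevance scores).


Cumulative Gain = sum of relevance scores
Position 1: rel=4, running sum=4
Position 2: rel=2, running sum=6
Position 3: rel=5, running sum=11
Position 4: rel=6, running sum=17
Position 5: rel=2, running sum=19
CG = 19

19


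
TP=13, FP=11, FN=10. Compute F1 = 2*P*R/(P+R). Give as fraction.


F1 = 2 * P * R / (P + R)
P = TP/(TP+FP) = 13/24 = 13/24
R = TP/(TP+FN) = 13/23 = 13/23
2 * P * R = 2 * 13/24 * 13/23 = 169/276
P + R = 13/24 + 13/23 = 611/552
F1 = 169/276 / 611/552 = 26/47

26/47


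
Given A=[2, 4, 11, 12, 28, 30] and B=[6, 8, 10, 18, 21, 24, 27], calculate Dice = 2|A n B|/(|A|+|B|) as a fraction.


A intersect B = []
|A intersect B| = 0
|A| = 6, |B| = 7
Dice = 2*0 / (6+7)
= 0 / 13 = 0

0


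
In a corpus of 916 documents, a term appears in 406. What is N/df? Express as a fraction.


IDF ratio = N / df
= 916 / 406
= 458/203

458/203


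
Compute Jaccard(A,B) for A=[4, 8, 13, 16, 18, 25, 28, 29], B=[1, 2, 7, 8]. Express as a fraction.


A intersect B = [8]
|A intersect B| = 1
A union B = [1, 2, 4, 7, 8, 13, 16, 18, 25, 28, 29]
|A union B| = 11
Jaccard = 1/11 = 1/11

1/11


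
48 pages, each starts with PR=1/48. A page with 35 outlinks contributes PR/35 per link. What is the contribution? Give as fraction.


Initial PR = 1/48 = 1/48
Outlinks = 35
Contribution per link = PR / outlinks
= 1/48 / 35
= 1/1680

1/1680


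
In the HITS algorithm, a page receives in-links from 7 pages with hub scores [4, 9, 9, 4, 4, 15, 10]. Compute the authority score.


Authority = sum of hub scores of in-linkers
In-link 1: hub score = 4
In-link 2: hub score = 9
In-link 3: hub score = 9
In-link 4: hub score = 4
In-link 5: hub score = 4
In-link 6: hub score = 15
In-link 7: hub score = 10
Authority = 4 + 9 + 9 + 4 + 4 + 15 + 10 = 55

55


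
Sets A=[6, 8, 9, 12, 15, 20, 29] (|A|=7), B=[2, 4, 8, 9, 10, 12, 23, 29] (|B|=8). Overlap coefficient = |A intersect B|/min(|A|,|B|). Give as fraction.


A intersect B = [8, 9, 12, 29]
|A intersect B| = 4
min(|A|, |B|) = min(7, 8) = 7
Overlap = 4 / 7 = 4/7

4/7


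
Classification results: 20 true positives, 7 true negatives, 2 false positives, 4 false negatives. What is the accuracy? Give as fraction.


Accuracy = (TP + TN) / (TP + TN + FP + FN)
TP + TN = 20 + 7 = 27
Total = 20 + 7 + 2 + 4 = 33
Accuracy = 27 / 33 = 9/11

9/11


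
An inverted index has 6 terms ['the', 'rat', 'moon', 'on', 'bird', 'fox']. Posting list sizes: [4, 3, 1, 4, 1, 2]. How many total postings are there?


Summing posting list sizes:
'the': 4 postings
'rat': 3 postings
'moon': 1 postings
'on': 4 postings
'bird': 1 postings
'fox': 2 postings
Total = 4 + 3 + 1 + 4 + 1 + 2 = 15

15


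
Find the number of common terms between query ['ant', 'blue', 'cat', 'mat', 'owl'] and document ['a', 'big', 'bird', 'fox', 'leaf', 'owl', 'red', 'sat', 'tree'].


Query terms: ['ant', 'blue', 'cat', 'mat', 'owl']
Document terms: ['a', 'big', 'bird', 'fox', 'leaf', 'owl', 'red', 'sat', 'tree']
Common terms: ['owl']
Overlap count = 1

1


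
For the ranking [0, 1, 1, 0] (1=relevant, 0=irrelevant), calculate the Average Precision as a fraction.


Computing P@k for each relevant position:
Position 1: not relevant
Position 2: relevant, P@2 = 1/2 = 1/2
Position 3: relevant, P@3 = 2/3 = 2/3
Position 4: not relevant
Sum of P@k = 1/2 + 2/3 = 7/6
AP = 7/6 / 2 = 7/12

7/12


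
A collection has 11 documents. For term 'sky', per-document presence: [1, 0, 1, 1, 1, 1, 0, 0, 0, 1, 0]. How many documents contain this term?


Checking each document for 'sky':
Doc 1: present
Doc 2: absent
Doc 3: present
Doc 4: present
Doc 5: present
Doc 6: present
Doc 7: absent
Doc 8: absent
Doc 9: absent
Doc 10: present
Doc 11: absent
df = sum of presences = 1 + 0 + 1 + 1 + 1 + 1 + 0 + 0 + 0 + 1 + 0 = 6

6


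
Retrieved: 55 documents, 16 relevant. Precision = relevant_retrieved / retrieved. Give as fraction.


Precision = relevant_retrieved / total_retrieved
= 16 / 55
= 16 / (16 + 39)
= 16/55

16/55


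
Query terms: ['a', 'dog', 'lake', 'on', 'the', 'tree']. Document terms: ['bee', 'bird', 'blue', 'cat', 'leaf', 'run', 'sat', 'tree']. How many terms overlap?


Query terms: ['a', 'dog', 'lake', 'on', 'the', 'tree']
Document terms: ['bee', 'bird', 'blue', 'cat', 'leaf', 'run', 'sat', 'tree']
Common terms: ['tree']
Overlap count = 1

1


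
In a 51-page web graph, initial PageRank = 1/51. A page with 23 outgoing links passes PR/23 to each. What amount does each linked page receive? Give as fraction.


Initial PR = 1/51 = 1/51
Outlinks = 23
Contribution per link = PR / outlinks
= 1/51 / 23
= 1/1173

1/1173


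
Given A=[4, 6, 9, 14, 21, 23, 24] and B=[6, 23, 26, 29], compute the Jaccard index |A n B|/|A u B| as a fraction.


A intersect B = [6, 23]
|A intersect B| = 2
A union B = [4, 6, 9, 14, 21, 23, 24, 26, 29]
|A union B| = 9
Jaccard = 2/9 = 2/9

2/9


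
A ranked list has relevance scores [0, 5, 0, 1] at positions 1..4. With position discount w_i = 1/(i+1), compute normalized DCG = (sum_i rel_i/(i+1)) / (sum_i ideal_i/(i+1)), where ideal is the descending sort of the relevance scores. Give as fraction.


Position discount weights w_i = 1/(i+1) for i=1..4:
Weights = [1/2, 1/3, 1/4, 1/5]
Actual relevance: [0, 5, 0, 1]
DCG = 0/2 + 5/3 + 0/4 + 1/5 = 28/15
Ideal relevance (sorted desc): [5, 1, 0, 0]
Ideal DCG = 5/2 + 1/3 + 0/4 + 0/5 = 17/6
nDCG = DCG / ideal_DCG = 28/15 / 17/6 = 56/85

56/85


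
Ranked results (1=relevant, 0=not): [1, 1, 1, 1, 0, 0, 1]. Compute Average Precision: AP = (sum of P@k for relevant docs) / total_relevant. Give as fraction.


Computing P@k for each relevant position:
Position 1: relevant, P@1 = 1/1 = 1
Position 2: relevant, P@2 = 2/2 = 1
Position 3: relevant, P@3 = 3/3 = 1
Position 4: relevant, P@4 = 4/4 = 1
Position 5: not relevant
Position 6: not relevant
Position 7: relevant, P@7 = 5/7 = 5/7
Sum of P@k = 1 + 1 + 1 + 1 + 5/7 = 33/7
AP = 33/7 / 5 = 33/35

33/35


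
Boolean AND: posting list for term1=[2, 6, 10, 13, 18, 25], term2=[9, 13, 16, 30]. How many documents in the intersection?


Boolean AND: find intersection of posting lists
term1 docs: [2, 6, 10, 13, 18, 25]
term2 docs: [9, 13, 16, 30]
Intersection: [13]
|intersection| = 1

1


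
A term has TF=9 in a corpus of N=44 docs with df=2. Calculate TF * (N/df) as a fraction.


TF * (N/df)
= 9 * (44/2)
= 9 * 22
= 198

198


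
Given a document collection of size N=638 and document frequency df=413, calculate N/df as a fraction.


IDF ratio = N / df
= 638 / 413
= 638/413

638/413


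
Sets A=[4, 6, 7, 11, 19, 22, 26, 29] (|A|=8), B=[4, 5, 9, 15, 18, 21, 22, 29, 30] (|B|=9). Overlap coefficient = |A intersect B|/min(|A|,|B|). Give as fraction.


A intersect B = [4, 22, 29]
|A intersect B| = 3
min(|A|, |B|) = min(8, 9) = 8
Overlap = 3 / 8 = 3/8

3/8


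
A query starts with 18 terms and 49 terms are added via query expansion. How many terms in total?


Original terms: 18
Expansion terms: 49
Total = 18 + 49 = 67

67


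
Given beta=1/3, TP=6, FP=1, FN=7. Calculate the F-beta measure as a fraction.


P = TP/(TP+FP) = 6/7 = 6/7
R = TP/(TP+FN) = 6/13 = 6/13
beta^2 = 1/3^2 = 1/9
(1 + beta^2) = 10/9
Numerator = (1+beta^2)*P*R = 40/91
Denominator = beta^2*P + R = 2/21 + 6/13 = 152/273
F_beta = 15/19

15/19


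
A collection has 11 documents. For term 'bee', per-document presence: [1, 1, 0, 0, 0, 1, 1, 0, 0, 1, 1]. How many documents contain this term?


Checking each document for 'bee':
Doc 1: present
Doc 2: present
Doc 3: absent
Doc 4: absent
Doc 5: absent
Doc 6: present
Doc 7: present
Doc 8: absent
Doc 9: absent
Doc 10: present
Doc 11: present
df = sum of presences = 1 + 1 + 0 + 0 + 0 + 1 + 1 + 0 + 0 + 1 + 1 = 6

6


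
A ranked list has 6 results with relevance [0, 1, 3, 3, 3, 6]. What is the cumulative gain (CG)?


Cumulative Gain = sum of relevance scores
Position 1: rel=0, running sum=0
Position 2: rel=1, running sum=1
Position 3: rel=3, running sum=4
Position 4: rel=3, running sum=7
Position 5: rel=3, running sum=10
Position 6: rel=6, running sum=16
CG = 16

16


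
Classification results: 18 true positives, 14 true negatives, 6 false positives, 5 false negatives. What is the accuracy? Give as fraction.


Accuracy = (TP + TN) / (TP + TN + FP + FN)
TP + TN = 18 + 14 = 32
Total = 18 + 14 + 6 + 5 = 43
Accuracy = 32 / 43 = 32/43

32/43


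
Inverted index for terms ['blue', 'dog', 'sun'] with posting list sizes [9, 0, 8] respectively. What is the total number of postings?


Summing posting list sizes:
'blue': 9 postings
'dog': 0 postings
'sun': 8 postings
Total = 9 + 0 + 8 = 17

17


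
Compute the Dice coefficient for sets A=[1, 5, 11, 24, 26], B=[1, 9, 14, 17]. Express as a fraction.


A intersect B = [1]
|A intersect B| = 1
|A| = 5, |B| = 4
Dice = 2*1 / (5+4)
= 2 / 9 = 2/9

2/9


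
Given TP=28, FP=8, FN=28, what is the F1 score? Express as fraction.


F1 = 2 * P * R / (P + R)
P = TP/(TP+FP) = 28/36 = 7/9
R = TP/(TP+FN) = 28/56 = 1/2
2 * P * R = 2 * 7/9 * 1/2 = 7/9
P + R = 7/9 + 1/2 = 23/18
F1 = 7/9 / 23/18 = 14/23

14/23


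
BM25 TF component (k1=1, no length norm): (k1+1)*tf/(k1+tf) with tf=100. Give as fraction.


BM25 TF component = (k1+1)*tf / (k1+tf)
k1 = 1, tf = 100
Numerator = (1+1)*100 = 200
Denominator = 1 + 100 = 101
= 200/101 = 200/101

200/101


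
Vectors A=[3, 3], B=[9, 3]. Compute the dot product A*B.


Dot product = sum of element-wise products
A[0]*B[0] = 3*9 = 27
A[1]*B[1] = 3*3 = 9
Sum = 27 + 9 = 36

36


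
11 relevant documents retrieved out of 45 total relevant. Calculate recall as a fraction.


Recall = retrieved_relevant / total_relevant
= 11 / 45
= 11 / (11 + 34)
= 11/45

11/45


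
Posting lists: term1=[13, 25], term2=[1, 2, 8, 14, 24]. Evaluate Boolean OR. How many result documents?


Boolean OR: find union of posting lists
term1 docs: [13, 25]
term2 docs: [1, 2, 8, 14, 24]
Union: [1, 2, 8, 13, 14, 24, 25]
|union| = 7

7


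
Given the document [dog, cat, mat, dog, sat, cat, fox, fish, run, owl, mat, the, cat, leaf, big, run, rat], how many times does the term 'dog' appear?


Document has 17 words
Scanning for 'dog':
Found at positions: [0, 3]
Count = 2

2


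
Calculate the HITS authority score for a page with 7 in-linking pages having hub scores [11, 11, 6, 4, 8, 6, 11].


Authority = sum of hub scores of in-linkers
In-link 1: hub score = 11
In-link 2: hub score = 11
In-link 3: hub score = 6
In-link 4: hub score = 4
In-link 5: hub score = 8
In-link 6: hub score = 6
In-link 7: hub score = 11
Authority = 11 + 11 + 6 + 4 + 8 + 6 + 11 = 57

57


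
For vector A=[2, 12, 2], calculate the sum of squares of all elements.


|A|^2 = sum of squared components
A[0]^2 = 2^2 = 4
A[1]^2 = 12^2 = 144
A[2]^2 = 2^2 = 4
Sum = 4 + 144 + 4 = 152

152


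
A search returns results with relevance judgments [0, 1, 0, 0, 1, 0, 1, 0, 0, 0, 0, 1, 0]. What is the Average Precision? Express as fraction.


Computing P@k for each relevant position:
Position 1: not relevant
Position 2: relevant, P@2 = 1/2 = 1/2
Position 3: not relevant
Position 4: not relevant
Position 5: relevant, P@5 = 2/5 = 2/5
Position 6: not relevant
Position 7: relevant, P@7 = 3/7 = 3/7
Position 8: not relevant
Position 9: not relevant
Position 10: not relevant
Position 11: not relevant
Position 12: relevant, P@12 = 4/12 = 1/3
Position 13: not relevant
Sum of P@k = 1/2 + 2/5 + 3/7 + 1/3 = 349/210
AP = 349/210 / 4 = 349/840

349/840


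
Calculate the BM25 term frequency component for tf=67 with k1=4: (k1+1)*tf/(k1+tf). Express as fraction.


BM25 TF component = (k1+1)*tf / (k1+tf)
k1 = 4, tf = 67
Numerator = (4+1)*67 = 335
Denominator = 4 + 67 = 71
= 335/71 = 335/71

335/71


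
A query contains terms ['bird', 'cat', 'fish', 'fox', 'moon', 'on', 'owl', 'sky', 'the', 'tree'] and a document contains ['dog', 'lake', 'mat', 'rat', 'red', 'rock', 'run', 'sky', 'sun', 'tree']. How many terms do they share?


Query terms: ['bird', 'cat', 'fish', 'fox', 'moon', 'on', 'owl', 'sky', 'the', 'tree']
Document terms: ['dog', 'lake', 'mat', 'rat', 'red', 'rock', 'run', 'sky', 'sun', 'tree']
Common terms: ['sky', 'tree']
Overlap count = 2

2


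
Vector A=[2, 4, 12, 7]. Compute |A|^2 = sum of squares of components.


|A|^2 = sum of squared components
A[0]^2 = 2^2 = 4
A[1]^2 = 4^2 = 16
A[2]^2 = 12^2 = 144
A[3]^2 = 7^2 = 49
Sum = 4 + 16 + 144 + 49 = 213

213


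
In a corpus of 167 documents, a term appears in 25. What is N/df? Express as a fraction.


IDF ratio = N / df
= 167 / 25
= 167/25

167/25


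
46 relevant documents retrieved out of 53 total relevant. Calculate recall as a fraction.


Recall = retrieved_relevant / total_relevant
= 46 / 53
= 46 / (46 + 7)
= 46/53

46/53


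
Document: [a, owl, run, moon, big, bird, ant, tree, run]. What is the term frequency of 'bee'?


Document has 9 words
Scanning for 'bee':
Term not found in document
Count = 0

0


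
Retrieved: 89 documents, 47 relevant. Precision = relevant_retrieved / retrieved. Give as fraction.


Precision = relevant_retrieved / total_retrieved
= 47 / 89
= 47 / (47 + 42)
= 47/89

47/89


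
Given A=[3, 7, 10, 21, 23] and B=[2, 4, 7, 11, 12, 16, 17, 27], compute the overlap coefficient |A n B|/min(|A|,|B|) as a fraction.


A intersect B = [7]
|A intersect B| = 1
min(|A|, |B|) = min(5, 8) = 5
Overlap = 1 / 5 = 1/5

1/5


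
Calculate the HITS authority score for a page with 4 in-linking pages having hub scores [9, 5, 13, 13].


Authority = sum of hub scores of in-linkers
In-link 1: hub score = 9
In-link 2: hub score = 5
In-link 3: hub score = 13
In-link 4: hub score = 13
Authority = 9 + 5 + 13 + 13 = 40

40


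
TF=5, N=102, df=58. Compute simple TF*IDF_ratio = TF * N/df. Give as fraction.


TF * (N/df)
= 5 * (102/58)
= 5 * 51/29
= 255/29

255/29


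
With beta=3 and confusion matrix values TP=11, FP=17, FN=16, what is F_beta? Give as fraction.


P = TP/(TP+FP) = 11/28 = 11/28
R = TP/(TP+FN) = 11/27 = 11/27
beta^2 = 3^2 = 9
(1 + beta^2) = 10
Numerator = (1+beta^2)*P*R = 605/378
Denominator = beta^2*P + R = 99/28 + 11/27 = 2981/756
F_beta = 110/271

110/271


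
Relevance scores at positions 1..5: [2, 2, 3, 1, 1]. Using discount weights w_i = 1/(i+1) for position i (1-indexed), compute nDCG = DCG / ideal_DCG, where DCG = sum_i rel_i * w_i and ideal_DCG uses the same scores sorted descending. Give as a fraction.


Position discount weights w_i = 1/(i+1) for i=1..5:
Weights = [1/2, 1/3, 1/4, 1/5, 1/6]
Actual relevance: [2, 2, 3, 1, 1]
DCG = 2/2 + 2/3 + 3/4 + 1/5 + 1/6 = 167/60
Ideal relevance (sorted desc): [3, 2, 2, 1, 1]
Ideal DCG = 3/2 + 2/3 + 2/4 + 1/5 + 1/6 = 91/30
nDCG = DCG / ideal_DCG = 167/60 / 91/30 = 167/182

167/182


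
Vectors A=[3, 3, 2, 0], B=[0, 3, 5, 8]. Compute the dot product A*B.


Dot product = sum of element-wise products
A[0]*B[0] = 3*0 = 0
A[1]*B[1] = 3*3 = 9
A[2]*B[2] = 2*5 = 10
A[3]*B[3] = 0*8 = 0
Sum = 0 + 9 + 10 + 0 = 19

19


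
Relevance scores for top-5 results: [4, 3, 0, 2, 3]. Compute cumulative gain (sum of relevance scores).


Cumulative Gain = sum of relevance scores
Position 1: rel=4, running sum=4
Position 2: rel=3, running sum=7
Position 3: rel=0, running sum=7
Position 4: rel=2, running sum=9
Position 5: rel=3, running sum=12
CG = 12

12


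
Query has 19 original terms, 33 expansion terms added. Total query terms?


Original terms: 19
Expansion terms: 33
Total = 19 + 33 = 52

52


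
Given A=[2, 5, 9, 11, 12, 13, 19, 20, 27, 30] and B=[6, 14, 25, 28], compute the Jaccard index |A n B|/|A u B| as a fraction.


A intersect B = []
|A intersect B| = 0
A union B = [2, 5, 6, 9, 11, 12, 13, 14, 19, 20, 25, 27, 28, 30]
|A union B| = 14
Jaccard = 0/14 = 0

0


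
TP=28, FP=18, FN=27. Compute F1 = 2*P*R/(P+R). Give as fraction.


F1 = 2 * P * R / (P + R)
P = TP/(TP+FP) = 28/46 = 14/23
R = TP/(TP+FN) = 28/55 = 28/55
2 * P * R = 2 * 14/23 * 28/55 = 784/1265
P + R = 14/23 + 28/55 = 1414/1265
F1 = 784/1265 / 1414/1265 = 56/101

56/101


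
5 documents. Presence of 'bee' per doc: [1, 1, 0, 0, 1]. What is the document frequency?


Checking each document for 'bee':
Doc 1: present
Doc 2: present
Doc 3: absent
Doc 4: absent
Doc 5: present
df = sum of presences = 1 + 1 + 0 + 0 + 1 = 3

3


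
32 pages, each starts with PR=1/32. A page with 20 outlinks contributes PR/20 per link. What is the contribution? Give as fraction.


Initial PR = 1/32 = 1/32
Outlinks = 20
Contribution per link = PR / outlinks
= 1/32 / 20
= 1/640

1/640


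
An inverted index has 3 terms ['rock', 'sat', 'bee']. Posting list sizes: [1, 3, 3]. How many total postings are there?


Summing posting list sizes:
'rock': 1 postings
'sat': 3 postings
'bee': 3 postings
Total = 1 + 3 + 3 = 7

7


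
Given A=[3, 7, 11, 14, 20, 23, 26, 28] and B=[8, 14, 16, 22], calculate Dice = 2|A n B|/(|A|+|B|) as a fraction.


A intersect B = [14]
|A intersect B| = 1
|A| = 8, |B| = 4
Dice = 2*1 / (8+4)
= 2 / 12 = 1/6

1/6


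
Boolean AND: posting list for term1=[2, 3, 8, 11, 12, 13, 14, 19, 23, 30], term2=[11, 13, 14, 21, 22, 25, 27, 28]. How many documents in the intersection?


Boolean AND: find intersection of posting lists
term1 docs: [2, 3, 8, 11, 12, 13, 14, 19, 23, 30]
term2 docs: [11, 13, 14, 21, 22, 25, 27, 28]
Intersection: [11, 13, 14]
|intersection| = 3

3


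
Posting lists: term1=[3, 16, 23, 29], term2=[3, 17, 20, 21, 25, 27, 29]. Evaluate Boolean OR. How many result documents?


Boolean OR: find union of posting lists
term1 docs: [3, 16, 23, 29]
term2 docs: [3, 17, 20, 21, 25, 27, 29]
Union: [3, 16, 17, 20, 21, 23, 25, 27, 29]
|union| = 9

9


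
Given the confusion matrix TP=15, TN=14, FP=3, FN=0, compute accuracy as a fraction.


Accuracy = (TP + TN) / (TP + TN + FP + FN)
TP + TN = 15 + 14 = 29
Total = 15 + 14 + 3 + 0 = 32
Accuracy = 29 / 32 = 29/32

29/32


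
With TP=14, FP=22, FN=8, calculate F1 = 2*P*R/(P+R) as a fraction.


F1 = 2 * P * R / (P + R)
P = TP/(TP+FP) = 14/36 = 7/18
R = TP/(TP+FN) = 14/22 = 7/11
2 * P * R = 2 * 7/18 * 7/11 = 49/99
P + R = 7/18 + 7/11 = 203/198
F1 = 49/99 / 203/198 = 14/29

14/29


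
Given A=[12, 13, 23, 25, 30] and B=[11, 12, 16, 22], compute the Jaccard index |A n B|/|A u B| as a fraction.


A intersect B = [12]
|A intersect B| = 1
A union B = [11, 12, 13, 16, 22, 23, 25, 30]
|A union B| = 8
Jaccard = 1/8 = 1/8

1/8


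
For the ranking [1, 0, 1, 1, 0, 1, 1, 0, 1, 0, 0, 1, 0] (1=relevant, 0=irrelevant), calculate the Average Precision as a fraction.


Computing P@k for each relevant position:
Position 1: relevant, P@1 = 1/1 = 1
Position 2: not relevant
Position 3: relevant, P@3 = 2/3 = 2/3
Position 4: relevant, P@4 = 3/4 = 3/4
Position 5: not relevant
Position 6: relevant, P@6 = 4/6 = 2/3
Position 7: relevant, P@7 = 5/7 = 5/7
Position 8: not relevant
Position 9: relevant, P@9 = 6/9 = 2/3
Position 10: not relevant
Position 11: not relevant
Position 12: relevant, P@12 = 7/12 = 7/12
Position 13: not relevant
Sum of P@k = 1 + 2/3 + 3/4 + 2/3 + 5/7 + 2/3 + 7/12 = 106/21
AP = 106/21 / 7 = 106/147

106/147


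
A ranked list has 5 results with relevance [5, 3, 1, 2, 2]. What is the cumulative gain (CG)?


Cumulative Gain = sum of relevance scores
Position 1: rel=5, running sum=5
Position 2: rel=3, running sum=8
Position 3: rel=1, running sum=9
Position 4: rel=2, running sum=11
Position 5: rel=2, running sum=13
CG = 13

13


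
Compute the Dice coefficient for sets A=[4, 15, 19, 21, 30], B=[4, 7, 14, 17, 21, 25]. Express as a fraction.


A intersect B = [4, 21]
|A intersect B| = 2
|A| = 5, |B| = 6
Dice = 2*2 / (5+6)
= 4 / 11 = 4/11

4/11


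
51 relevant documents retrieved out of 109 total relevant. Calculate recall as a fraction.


Recall = retrieved_relevant / total_relevant
= 51 / 109
= 51 / (51 + 58)
= 51/109

51/109


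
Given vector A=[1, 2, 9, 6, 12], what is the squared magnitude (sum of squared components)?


|A|^2 = sum of squared components
A[0]^2 = 1^2 = 1
A[1]^2 = 2^2 = 4
A[2]^2 = 9^2 = 81
A[3]^2 = 6^2 = 36
A[4]^2 = 12^2 = 144
Sum = 1 + 4 + 81 + 36 + 144 = 266

266


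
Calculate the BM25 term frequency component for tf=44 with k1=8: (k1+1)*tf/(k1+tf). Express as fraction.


BM25 TF component = (k1+1)*tf / (k1+tf)
k1 = 8, tf = 44
Numerator = (8+1)*44 = 396
Denominator = 8 + 44 = 52
= 396/52 = 99/13

99/13


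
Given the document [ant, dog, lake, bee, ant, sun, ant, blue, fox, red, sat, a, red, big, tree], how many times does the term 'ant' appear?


Document has 15 words
Scanning for 'ant':
Found at positions: [0, 4, 6]
Count = 3

3


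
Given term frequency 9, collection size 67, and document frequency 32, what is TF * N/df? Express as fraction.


TF * (N/df)
= 9 * (67/32)
= 9 * 67/32
= 603/32

603/32


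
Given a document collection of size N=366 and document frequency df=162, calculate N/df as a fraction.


IDF ratio = N / df
= 366 / 162
= 61/27

61/27


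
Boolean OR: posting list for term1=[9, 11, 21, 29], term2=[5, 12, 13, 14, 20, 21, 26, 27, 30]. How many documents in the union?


Boolean OR: find union of posting lists
term1 docs: [9, 11, 21, 29]
term2 docs: [5, 12, 13, 14, 20, 21, 26, 27, 30]
Union: [5, 9, 11, 12, 13, 14, 20, 21, 26, 27, 29, 30]
|union| = 12

12


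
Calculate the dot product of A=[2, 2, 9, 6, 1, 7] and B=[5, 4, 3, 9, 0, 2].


Dot product = sum of element-wise products
A[0]*B[0] = 2*5 = 10
A[1]*B[1] = 2*4 = 8
A[2]*B[2] = 9*3 = 27
A[3]*B[3] = 6*9 = 54
A[4]*B[4] = 1*0 = 0
A[5]*B[5] = 7*2 = 14
Sum = 10 + 8 + 27 + 54 + 0 + 14 = 113

113


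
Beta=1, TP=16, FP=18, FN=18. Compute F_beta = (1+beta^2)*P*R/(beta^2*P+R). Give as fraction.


P = TP/(TP+FP) = 16/34 = 8/17
R = TP/(TP+FN) = 16/34 = 8/17
beta^2 = 1^2 = 1
(1 + beta^2) = 2
Numerator = (1+beta^2)*P*R = 128/289
Denominator = beta^2*P + R = 8/17 + 8/17 = 16/17
F_beta = 8/17

8/17


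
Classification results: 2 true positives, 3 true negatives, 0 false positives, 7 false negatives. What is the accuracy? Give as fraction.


Accuracy = (TP + TN) / (TP + TN + FP + FN)
TP + TN = 2 + 3 = 5
Total = 2 + 3 + 0 + 7 = 12
Accuracy = 5 / 12 = 5/12

5/12


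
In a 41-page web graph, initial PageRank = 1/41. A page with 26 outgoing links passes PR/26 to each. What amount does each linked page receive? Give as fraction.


Initial PR = 1/41 = 1/41
Outlinks = 26
Contribution per link = PR / outlinks
= 1/41 / 26
= 1/1066

1/1066


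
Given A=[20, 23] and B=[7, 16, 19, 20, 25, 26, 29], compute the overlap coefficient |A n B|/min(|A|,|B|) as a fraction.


A intersect B = [20]
|A intersect B| = 1
min(|A|, |B|) = min(2, 7) = 2
Overlap = 1 / 2 = 1/2

1/2


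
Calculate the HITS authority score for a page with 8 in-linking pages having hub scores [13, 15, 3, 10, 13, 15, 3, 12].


Authority = sum of hub scores of in-linkers
In-link 1: hub score = 13
In-link 2: hub score = 15
In-link 3: hub score = 3
In-link 4: hub score = 10
In-link 5: hub score = 13
In-link 6: hub score = 15
In-link 7: hub score = 3
In-link 8: hub score = 12
Authority = 13 + 15 + 3 + 10 + 13 + 15 + 3 + 12 = 84

84


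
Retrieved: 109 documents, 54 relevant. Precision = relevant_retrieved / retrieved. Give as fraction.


Precision = relevant_retrieved / total_retrieved
= 54 / 109
= 54 / (54 + 55)
= 54/109

54/109


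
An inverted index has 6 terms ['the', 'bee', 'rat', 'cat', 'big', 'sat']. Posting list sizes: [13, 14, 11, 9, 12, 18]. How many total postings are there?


Summing posting list sizes:
'the': 13 postings
'bee': 14 postings
'rat': 11 postings
'cat': 9 postings
'big': 12 postings
'sat': 18 postings
Total = 13 + 14 + 11 + 9 + 12 + 18 = 77

77


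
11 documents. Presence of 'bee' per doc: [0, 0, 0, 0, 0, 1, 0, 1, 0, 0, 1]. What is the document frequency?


Checking each document for 'bee':
Doc 1: absent
Doc 2: absent
Doc 3: absent
Doc 4: absent
Doc 5: absent
Doc 6: present
Doc 7: absent
Doc 8: present
Doc 9: absent
Doc 10: absent
Doc 11: present
df = sum of presences = 0 + 0 + 0 + 0 + 0 + 1 + 0 + 1 + 0 + 0 + 1 = 3

3


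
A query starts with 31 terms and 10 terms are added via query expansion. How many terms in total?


Original terms: 31
Expansion terms: 10
Total = 31 + 10 = 41

41


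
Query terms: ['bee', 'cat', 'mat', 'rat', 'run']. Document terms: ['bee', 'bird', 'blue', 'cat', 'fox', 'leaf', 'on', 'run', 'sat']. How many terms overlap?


Query terms: ['bee', 'cat', 'mat', 'rat', 'run']
Document terms: ['bee', 'bird', 'blue', 'cat', 'fox', 'leaf', 'on', 'run', 'sat']
Common terms: ['bee', 'cat', 'run']
Overlap count = 3

3


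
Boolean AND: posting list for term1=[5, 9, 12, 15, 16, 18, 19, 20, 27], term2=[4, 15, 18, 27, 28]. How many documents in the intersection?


Boolean AND: find intersection of posting lists
term1 docs: [5, 9, 12, 15, 16, 18, 19, 20, 27]
term2 docs: [4, 15, 18, 27, 28]
Intersection: [15, 18, 27]
|intersection| = 3

3


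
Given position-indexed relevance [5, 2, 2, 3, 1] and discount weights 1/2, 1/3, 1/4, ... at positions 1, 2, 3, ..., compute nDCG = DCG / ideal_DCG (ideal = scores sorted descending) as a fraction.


Position discount weights w_i = 1/(i+1) for i=1..5:
Weights = [1/2, 1/3, 1/4, 1/5, 1/6]
Actual relevance: [5, 2, 2, 3, 1]
DCG = 5/2 + 2/3 + 2/4 + 3/5 + 1/6 = 133/30
Ideal relevance (sorted desc): [5, 3, 2, 2, 1]
Ideal DCG = 5/2 + 3/3 + 2/4 + 2/5 + 1/6 = 137/30
nDCG = DCG / ideal_DCG = 133/30 / 137/30 = 133/137

133/137


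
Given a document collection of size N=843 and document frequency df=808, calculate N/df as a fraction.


IDF ratio = N / df
= 843 / 808
= 843/808

843/808


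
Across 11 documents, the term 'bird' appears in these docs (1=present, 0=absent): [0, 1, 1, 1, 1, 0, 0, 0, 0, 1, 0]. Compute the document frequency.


Checking each document for 'bird':
Doc 1: absent
Doc 2: present
Doc 3: present
Doc 4: present
Doc 5: present
Doc 6: absent
Doc 7: absent
Doc 8: absent
Doc 9: absent
Doc 10: present
Doc 11: absent
df = sum of presences = 0 + 1 + 1 + 1 + 1 + 0 + 0 + 0 + 0 + 1 + 0 = 5

5


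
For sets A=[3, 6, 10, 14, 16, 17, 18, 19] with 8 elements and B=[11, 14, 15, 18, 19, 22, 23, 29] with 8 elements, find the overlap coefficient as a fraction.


A intersect B = [14, 18, 19]
|A intersect B| = 3
min(|A|, |B|) = min(8, 8) = 8
Overlap = 3 / 8 = 3/8

3/8


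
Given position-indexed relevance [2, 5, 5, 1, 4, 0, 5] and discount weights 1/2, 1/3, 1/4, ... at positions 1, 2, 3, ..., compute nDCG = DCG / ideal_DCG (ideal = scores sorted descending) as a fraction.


Position discount weights w_i = 1/(i+1) for i=1..7:
Weights = [1/2, 1/3, 1/4, 1/5, 1/6, 1/7, 1/8]
Actual relevance: [2, 5, 5, 1, 4, 0, 5]
DCG = 2/2 + 5/3 + 5/4 + 1/5 + 4/6 + 0/7 + 5/8 = 649/120
Ideal relevance (sorted desc): [5, 5, 5, 4, 2, 1, 0]
Ideal DCG = 5/2 + 5/3 + 5/4 + 4/5 + 2/6 + 1/7 + 0/8 = 937/140
nDCG = DCG / ideal_DCG = 649/120 / 937/140 = 4543/5622

4543/5622


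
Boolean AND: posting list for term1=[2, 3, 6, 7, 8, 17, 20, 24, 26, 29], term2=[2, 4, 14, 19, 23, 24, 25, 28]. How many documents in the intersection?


Boolean AND: find intersection of posting lists
term1 docs: [2, 3, 6, 7, 8, 17, 20, 24, 26, 29]
term2 docs: [2, 4, 14, 19, 23, 24, 25, 28]
Intersection: [2, 24]
|intersection| = 2

2


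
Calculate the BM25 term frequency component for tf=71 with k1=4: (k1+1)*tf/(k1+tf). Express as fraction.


BM25 TF component = (k1+1)*tf / (k1+tf)
k1 = 4, tf = 71
Numerator = (4+1)*71 = 355
Denominator = 4 + 71 = 75
= 355/75 = 71/15

71/15


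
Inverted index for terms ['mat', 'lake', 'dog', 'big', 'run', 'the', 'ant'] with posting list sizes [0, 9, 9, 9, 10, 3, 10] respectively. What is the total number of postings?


Summing posting list sizes:
'mat': 0 postings
'lake': 9 postings
'dog': 9 postings
'big': 9 postings
'run': 10 postings
'the': 3 postings
'ant': 10 postings
Total = 0 + 9 + 9 + 9 + 10 + 3 + 10 = 50

50


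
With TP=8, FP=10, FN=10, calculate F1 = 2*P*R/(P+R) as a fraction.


F1 = 2 * P * R / (P + R)
P = TP/(TP+FP) = 8/18 = 4/9
R = TP/(TP+FN) = 8/18 = 4/9
2 * P * R = 2 * 4/9 * 4/9 = 32/81
P + R = 4/9 + 4/9 = 8/9
F1 = 32/81 / 8/9 = 4/9

4/9


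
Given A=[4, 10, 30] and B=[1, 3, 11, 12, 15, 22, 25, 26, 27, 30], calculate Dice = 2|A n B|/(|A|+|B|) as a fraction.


A intersect B = [30]
|A intersect B| = 1
|A| = 3, |B| = 10
Dice = 2*1 / (3+10)
= 2 / 13 = 2/13

2/13


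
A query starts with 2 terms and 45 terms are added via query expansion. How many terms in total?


Original terms: 2
Expansion terms: 45
Total = 2 + 45 = 47

47


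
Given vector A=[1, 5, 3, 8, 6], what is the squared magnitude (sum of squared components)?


|A|^2 = sum of squared components
A[0]^2 = 1^2 = 1
A[1]^2 = 5^2 = 25
A[2]^2 = 3^2 = 9
A[3]^2 = 8^2 = 64
A[4]^2 = 6^2 = 36
Sum = 1 + 25 + 9 + 64 + 36 = 135

135


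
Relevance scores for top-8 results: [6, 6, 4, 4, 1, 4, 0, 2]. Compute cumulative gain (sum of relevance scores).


Cumulative Gain = sum of relevance scores
Position 1: rel=6, running sum=6
Position 2: rel=6, running sum=12
Position 3: rel=4, running sum=16
Position 4: rel=4, running sum=20
Position 5: rel=1, running sum=21
Position 6: rel=4, running sum=25
Position 7: rel=0, running sum=25
Position 8: rel=2, running sum=27
CG = 27

27


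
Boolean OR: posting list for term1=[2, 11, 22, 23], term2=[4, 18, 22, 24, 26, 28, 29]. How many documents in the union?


Boolean OR: find union of posting lists
term1 docs: [2, 11, 22, 23]
term2 docs: [4, 18, 22, 24, 26, 28, 29]
Union: [2, 4, 11, 18, 22, 23, 24, 26, 28, 29]
|union| = 10

10


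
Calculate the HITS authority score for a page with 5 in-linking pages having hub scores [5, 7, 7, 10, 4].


Authority = sum of hub scores of in-linkers
In-link 1: hub score = 5
In-link 2: hub score = 7
In-link 3: hub score = 7
In-link 4: hub score = 10
In-link 5: hub score = 4
Authority = 5 + 7 + 7 + 10 + 4 = 33

33


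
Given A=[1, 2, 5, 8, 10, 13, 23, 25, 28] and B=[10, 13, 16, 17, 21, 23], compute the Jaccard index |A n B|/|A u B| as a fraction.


A intersect B = [10, 13, 23]
|A intersect B| = 3
A union B = [1, 2, 5, 8, 10, 13, 16, 17, 21, 23, 25, 28]
|A union B| = 12
Jaccard = 3/12 = 1/4

1/4


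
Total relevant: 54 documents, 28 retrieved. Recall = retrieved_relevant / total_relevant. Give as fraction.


Recall = retrieved_relevant / total_relevant
= 28 / 54
= 28 / (28 + 26)
= 14/27

14/27


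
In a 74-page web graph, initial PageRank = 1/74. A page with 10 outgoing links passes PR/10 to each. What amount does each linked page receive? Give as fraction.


Initial PR = 1/74 = 1/74
Outlinks = 10
Contribution per link = PR / outlinks
= 1/74 / 10
= 1/740

1/740


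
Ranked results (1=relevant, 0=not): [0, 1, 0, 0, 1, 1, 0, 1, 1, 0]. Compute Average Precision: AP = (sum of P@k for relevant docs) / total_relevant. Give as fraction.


Computing P@k for each relevant position:
Position 1: not relevant
Position 2: relevant, P@2 = 1/2 = 1/2
Position 3: not relevant
Position 4: not relevant
Position 5: relevant, P@5 = 2/5 = 2/5
Position 6: relevant, P@6 = 3/6 = 1/2
Position 7: not relevant
Position 8: relevant, P@8 = 4/8 = 1/2
Position 9: relevant, P@9 = 5/9 = 5/9
Position 10: not relevant
Sum of P@k = 1/2 + 2/5 + 1/2 + 1/2 + 5/9 = 221/90
AP = 221/90 / 5 = 221/450

221/450


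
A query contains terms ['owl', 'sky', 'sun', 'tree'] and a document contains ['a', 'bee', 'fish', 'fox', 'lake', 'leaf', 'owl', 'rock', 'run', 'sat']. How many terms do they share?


Query terms: ['owl', 'sky', 'sun', 'tree']
Document terms: ['a', 'bee', 'fish', 'fox', 'lake', 'leaf', 'owl', 'rock', 'run', 'sat']
Common terms: ['owl']
Overlap count = 1

1


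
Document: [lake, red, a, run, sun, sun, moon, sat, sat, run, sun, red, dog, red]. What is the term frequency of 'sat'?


Document has 14 words
Scanning for 'sat':
Found at positions: [7, 8]
Count = 2

2


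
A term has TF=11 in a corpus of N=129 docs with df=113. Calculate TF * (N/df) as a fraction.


TF * (N/df)
= 11 * (129/113)
= 11 * 129/113
= 1419/113

1419/113
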